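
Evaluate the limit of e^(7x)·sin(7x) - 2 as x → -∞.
Evaluate the dominant behaviour as x → -∞; each term tends to a finite value or vanishes.
Limit = -2.

Final answer: -2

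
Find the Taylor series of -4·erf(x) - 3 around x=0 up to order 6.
-4·x^5/(5·√(π)) + 8·x^3/(3·√(π)) - 8·x/√(π) - 3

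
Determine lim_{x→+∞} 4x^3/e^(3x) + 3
The quotient is an ∞/∞ indeterminate form as x → +∞.
The exponential denominator e^(3x) dominates the polynomial numerator (e^x ≫ x^3 as x → ∞), so the quotient → 0.
Adding the constant: 0 + 3 = 3. Limit = 3.

Final answer: 3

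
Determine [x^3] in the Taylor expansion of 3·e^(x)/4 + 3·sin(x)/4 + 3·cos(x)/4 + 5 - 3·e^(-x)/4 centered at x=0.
Expand to order 3: 3·e^(x)/4 + 3·sin(x)/4 + 3·cos(x)/4 + 5 - 3·e^(-x)/4 = x^3/8 - 3·x^2/8 + 9·x/4 + 23/4 + O(x^4).
The coefficient of x^3 is 1/8.

Final answer: 1/8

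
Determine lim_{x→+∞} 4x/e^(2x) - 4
The quotient is an ∞/∞ indeterminate form as x → +∞.
The exponential denominator e^(2x) dominates the polynomial numerator (e^x ≫ x as x → ∞), so the quotient → 0.
Adding the constant: 0 - 4 = -4. Limit = -4.

Final answer: -4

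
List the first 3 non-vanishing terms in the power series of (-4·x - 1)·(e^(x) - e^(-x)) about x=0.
-x^3/3 - 8·x^2 - 2·x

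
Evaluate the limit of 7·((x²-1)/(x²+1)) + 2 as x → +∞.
Evaluate the dominant behaviour as x → +∞; each term tends to a finite value or vanishes.
Limit = 9.

Final answer: 9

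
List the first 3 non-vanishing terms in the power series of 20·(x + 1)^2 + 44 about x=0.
20·x^2 + 40·x + 64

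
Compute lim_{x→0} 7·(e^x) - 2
Direct substitution at x = 0 gives 5.

Final answer: 5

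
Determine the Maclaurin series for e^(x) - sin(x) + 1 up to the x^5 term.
x^4/24 + x^3/3 + x^2/2 + 2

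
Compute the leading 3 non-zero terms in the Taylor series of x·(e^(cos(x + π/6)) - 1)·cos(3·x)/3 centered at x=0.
x^3·(-35·e^(√(3)/2)/24 - √(3)·e^(√(3)/2)/12 + 3/2) - x^2·e^(√(3)/2)/6 + x·(-1/3 + e^(√(3)/2)/3)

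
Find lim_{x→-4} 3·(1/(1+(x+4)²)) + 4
Direct substitution at x = -4 gives 7.

Final answer: 7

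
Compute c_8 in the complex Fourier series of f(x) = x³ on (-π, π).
Compute the real Fourier coefficients first: a_8 = 0, b_8 = 3/128 - π^2/4.
Then c_8 = (a_8 − i·b_8)/2 = -3·i/256 + i·π^2/8.

Final answer: -3·i/256 + i·π^2/8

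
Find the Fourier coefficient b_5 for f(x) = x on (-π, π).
b_5 = (1/π) ∫_{-π}^{π} f(x)·sin(5x) dx.
Evaluate the integral (use parity and integration by parts as needed): b_5 = 2/5.

Final answer: 2/5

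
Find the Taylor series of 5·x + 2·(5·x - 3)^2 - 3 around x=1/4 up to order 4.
35/8 - 30·(x - 1/4) + 50·(x - 1/4)^2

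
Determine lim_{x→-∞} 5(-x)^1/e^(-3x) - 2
The quotient is an ∞/∞ indeterminate form as x → -∞.
Compare growth rates of the dominant terms (exponentials ≫ polynomials ≫ logarithms), or apply L'Hôpital's rule; the quotient → 0.
Adding the constant: 0 - 2 = -2. Limit = -2.

Final answer: -2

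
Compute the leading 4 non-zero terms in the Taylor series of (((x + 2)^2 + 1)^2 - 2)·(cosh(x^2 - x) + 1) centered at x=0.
13·x^3 + 127·x^2/2 + 80·x + 46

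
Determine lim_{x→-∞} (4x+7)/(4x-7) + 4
Evaluate the dominant behaviour as x → -∞; each term tends to a finite value or vanishes.
Limit = 5.

Final answer: 5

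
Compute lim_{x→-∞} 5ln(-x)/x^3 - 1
The quotient is an ∞/∞ indeterminate form as x → -∞.
Compare growth rates of the dominant terms (exponentials ≫ polynomials ≫ logarithms), or apply L'Hôpital's rule; the quotient → 0.
Adding the constant: 0 - 1 = -1. Limit = -1.

Final answer: -1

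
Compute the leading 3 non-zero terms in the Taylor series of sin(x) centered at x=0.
x^5/120 - x^3/6 + x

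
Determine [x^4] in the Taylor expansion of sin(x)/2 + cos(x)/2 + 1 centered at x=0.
Expand to order 4: sin(x)/2 + cos(x)/2 + 1 = x^4/48 - x^3/12 - x^2/4 + x/2 + 3/2 + O(x^5).
The coefficient of x^4 is 1/48.

Final answer: 1/48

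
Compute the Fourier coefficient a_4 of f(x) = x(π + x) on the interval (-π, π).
a_4 = (1/π) ∫_{-π}^{π} f(x)·cos(4x) dx.
Evaluate the integral (use parity and integration by parts as needed): a_4 = 1/4.

Final answer: 1/4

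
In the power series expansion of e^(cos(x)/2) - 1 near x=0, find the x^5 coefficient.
Expand to order 5: e^(cos(x)/2) - 1 = 5·x^4·e^(1/2)/96 - x^2·e^(1/2)/4 - 1 + e^(1/2) + O(x^6).
The coefficient of x^5 is 0.

Final answer: 0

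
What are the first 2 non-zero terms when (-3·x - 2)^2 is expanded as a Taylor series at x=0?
12·x + 4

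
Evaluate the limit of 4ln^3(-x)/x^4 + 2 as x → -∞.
The quotient is an ∞/∞ indeterminate form as x → -∞.
Compare growth rates of the dominant terms (exponentials ≫ polynomials ≫ logarithms), or apply L'Hôpital's rule; the quotient → 0.
Adding the constant: 0 + 2 = 2. Limit = 2.

Final answer: 2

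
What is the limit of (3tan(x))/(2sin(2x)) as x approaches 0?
Both numerator and denominator → 0 as x → 0; this is a 0/0 indeterminate form.
Expand each to leading order near x = 0: numerator ~ 3·x, denominator ~ 4·x.
The limit of the ratio is 3/4.

Final answer: 3/4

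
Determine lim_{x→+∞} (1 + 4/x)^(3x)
As x → +∞: write (1 + 4/x)^(3x) = ((1 + 4/x)^x)^3 → (e^4)^3 = e^12.
Limit = e^(12).

Final answer: e^(12)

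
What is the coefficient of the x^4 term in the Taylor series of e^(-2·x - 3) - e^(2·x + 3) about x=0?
Expand to order 4: e^(-2·x - 3) - e^(2·x + 3) = x^4·(-2·e^(3)/3 + 2·e^(-3)/3) + x^3·(-4·e^(3)/3 - 4·e^(-3)/3) + x^2·(-2·e^(3) + 2·e^(-3)) + x·(-2·e^(3) - 2·e^(-3)) - e^(3) + e^(-3) + O(x^5).
The coefficient of x^4 is -2·e^(3)/3 + 2·e^(-3)/3.

Final answer: -2·e^(3)/3 + 2·e^(-3)/3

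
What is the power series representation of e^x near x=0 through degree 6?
x^6/720 + x^5/120 + x^4/24 + x^3/6 + x^2/2 + x + 1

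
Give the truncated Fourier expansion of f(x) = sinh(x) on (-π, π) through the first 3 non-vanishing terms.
sin(x)·sinh(π)/π - 4·sin(2·x)·sinh(π)/(5·π) + 3·sin(3·x)·sinh(π)/(5·π)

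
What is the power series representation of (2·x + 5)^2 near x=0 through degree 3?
4·x^2 + 20·x + 25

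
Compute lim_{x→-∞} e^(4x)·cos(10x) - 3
Evaluate the dominant behaviour as x → -∞; each term tends to a finite value or vanishes.
Limit = -3.

Final answer: -3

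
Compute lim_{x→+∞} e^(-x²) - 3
Evaluate the dominant behaviour as x → +∞; each term tends to a finite value or vanishes.
Limit = -3.

Final answer: -3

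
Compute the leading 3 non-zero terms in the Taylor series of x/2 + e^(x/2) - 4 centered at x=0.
x^2/8 + x - 3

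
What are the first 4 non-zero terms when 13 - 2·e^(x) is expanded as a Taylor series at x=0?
-x^3/3 - x^2 - 2·x + 11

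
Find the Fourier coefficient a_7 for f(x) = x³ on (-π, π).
a_7 = (1/π) ∫_{-π}^{π} f(x)·cos(7x) dx.
Evaluate the integral (use parity and integration by parts as needed): a_7 = 0.

Final answer: 0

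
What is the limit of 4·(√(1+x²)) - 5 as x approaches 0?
Direct substitution at x = 0 gives -1.

Final answer: -1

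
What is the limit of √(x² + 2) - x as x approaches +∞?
This is an ∞ − ∞ indeterminate form.
Multiply and divide by the conjugate √(x²+2) + x; the x² terms cancel, leaving 2/(√(x²+2)+x) → 0.
Limit = 0.

Final answer: 0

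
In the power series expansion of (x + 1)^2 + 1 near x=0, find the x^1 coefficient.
Expand to order 1: (x + 1)^2 + 1 = 2·x + 2 + O(x^2).
The coefficient of x^1 is 2.

Final answer: 2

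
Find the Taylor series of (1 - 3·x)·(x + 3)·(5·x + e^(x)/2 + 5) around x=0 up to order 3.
-73·x^3/4 - 239·x^2/4 - 55·x/2 + 33/2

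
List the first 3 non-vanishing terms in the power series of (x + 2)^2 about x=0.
x^2 + 4·x + 4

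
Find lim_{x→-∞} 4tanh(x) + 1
Evaluate the dominant behaviour as x → -∞; each term tends to a finite value or vanishes.
Limit = -3.

Final answer: -3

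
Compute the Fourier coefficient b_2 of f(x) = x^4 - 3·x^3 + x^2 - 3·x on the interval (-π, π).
b_2 = (1/π) ∫_{-π}^{π} f(x)·sin(2x) dx.
Evaluate the integral (use parity and integration by parts as needed): b_2 = -3/2 + 3·π^2.

Final answer: -3/2 + 3·π^2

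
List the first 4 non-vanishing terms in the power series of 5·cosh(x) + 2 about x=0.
x^6/144 + 5·x^4/24 + 5·x^2/2 + 7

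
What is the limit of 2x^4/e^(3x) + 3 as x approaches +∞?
The quotient is an ∞/∞ indeterminate form as x → +∞.
The exponential denominator e^(3x) dominates the polynomial numerator (e^x ≫ x^4 as x → ∞), so the quotient → 0.
Adding the constant: 0 + 3 = 3. Limit = 3.

Final answer: 3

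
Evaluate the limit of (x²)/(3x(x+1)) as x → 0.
Both numerator and denominator → 0 as x → 0; this is a 0/0 indeterminate form.
Expand each to leading order near x = 0: numerator ~ x^2, denominator ~ 3·x.
The limit of the ratio is 0.

Final answer: 0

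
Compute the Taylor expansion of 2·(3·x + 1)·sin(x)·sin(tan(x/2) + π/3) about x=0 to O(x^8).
x^7·(-11·√(3)/35840 - 1/3840) + x^6·(-1/11520 + 21·√(3)/640) + x^5·(-3/16 + 7·√(3)/640) + x^4·(-7·√(3)/8 - 1/16) + x^3·(3/2 - 7·√(3)/24) + x^2·(1/2 + 3·√(3)) + √(3)·x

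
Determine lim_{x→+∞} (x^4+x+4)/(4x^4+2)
This is an ∞/∞ indeterminate form as x → +∞.
Divide numerator and denominator by x^4 and let the lower-order terms vanish; the leading terms give 1/4.
Limit = 1/4.

Final answer: 1/4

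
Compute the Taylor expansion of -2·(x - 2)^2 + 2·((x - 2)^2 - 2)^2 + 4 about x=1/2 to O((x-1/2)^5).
-3/8 + 3·(x - 1/2) + 17·(x - 1/2)^2 - 12·(x - 1/2)^3 + 2·(x - 1/2)^4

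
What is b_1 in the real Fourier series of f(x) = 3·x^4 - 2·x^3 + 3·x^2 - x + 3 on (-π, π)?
b_1 = (1/π) ∫_{-π}^{π} f(x)·sin(1x) dx.
Evaluate the integral (use parity and integration by parts as needed): b_1 = 22 - 4·π^2.

Final answer: 22 - 4·π^2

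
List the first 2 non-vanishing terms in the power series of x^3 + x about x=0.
x^3 + x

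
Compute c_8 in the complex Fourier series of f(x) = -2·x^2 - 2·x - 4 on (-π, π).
Compute the real Fourier coefficients first: a_8 = -1/8, b_8 = 1/2.
Then c_8 = (a_8 − i·b_8)/2 = -1/16 - i/4.

Final answer: -1/16 - i/4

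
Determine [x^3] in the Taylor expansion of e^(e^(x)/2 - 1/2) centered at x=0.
Expand to order 3: e^(e^(x)/2 - 1/2) = 11·x^3/48 + 3·x^2/8 + x/2 + 1 + O(x^4).
The coefficient of x^3 is 11/48.

Final answer: 11/48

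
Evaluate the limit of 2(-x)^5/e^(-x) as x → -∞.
This is an ∞/∞ indeterminate form as x → -∞.
Compare growth rates of the dominant terms (exponentials ≫ polynomials ≫ logarithms), or apply L'Hôpital's rule; the quotient → 0.
Limit = 0.

Final answer: 0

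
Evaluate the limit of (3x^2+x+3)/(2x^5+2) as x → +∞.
This is an ∞/∞ indeterminate form as x → +∞.
Divide numerator and denominator by x^5 and let the lower-order terms vanish; the numerator's degree 2 is below the denominator's degree 5, so the quotient → 0.
Limit = 0.

Final answer: 0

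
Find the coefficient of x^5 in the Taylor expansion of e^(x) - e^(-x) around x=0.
Expand to order 5: e^(x) - e^(-x) = x^5/60 + x^3/3 + 2·x + O(x^6).
The coefficient of x^5 is 1/60.

Final answer: 1/60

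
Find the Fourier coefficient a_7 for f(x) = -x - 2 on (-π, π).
a_7 = (1/π) ∫_{-π}^{π} f(x)·cos(7x) dx.
Evaluate the integral (use parity and integration by parts as needed): a_7 = 0.

Final answer: 0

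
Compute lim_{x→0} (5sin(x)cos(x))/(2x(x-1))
Both numerator and denominator → 0 as x → 0; this is a 0/0 indeterminate form.
Expand each to leading order near x = 0: numerator ~ 5·x, denominator ~ -2·x.
The limit of the ratio is -5/2.

Final answer: -5/2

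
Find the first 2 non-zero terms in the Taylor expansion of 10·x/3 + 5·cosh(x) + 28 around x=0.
10·x/3 + 33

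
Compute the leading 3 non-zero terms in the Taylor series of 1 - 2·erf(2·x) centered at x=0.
32·x^3/(3·√(π)) - 8·x/√(π) + 1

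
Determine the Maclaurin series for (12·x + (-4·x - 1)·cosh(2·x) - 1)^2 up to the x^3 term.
72·x^2 - 32·x + 4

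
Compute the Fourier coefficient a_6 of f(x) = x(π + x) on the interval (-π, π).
a_6 = (1/π) ∫_{-π}^{π} f(x)·cos(6x) dx.
Evaluate the integral (use parity and integration by parts as needed): a_6 = 1/9.

Final answer: 1/9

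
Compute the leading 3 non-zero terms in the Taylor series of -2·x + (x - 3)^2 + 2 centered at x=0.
x^2 - 8·x + 11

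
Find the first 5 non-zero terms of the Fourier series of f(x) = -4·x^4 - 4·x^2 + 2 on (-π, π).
(-176 + 32·π^2)·cos(x) + (8 - 8·π^2)·cos(2·x) + (-16/27 + 32·π^2/9)·cos(3·x) + (-2·π^2 - 1/4)·cos(4·x) - 4·π^4/5 - 4·π^2/3 + 2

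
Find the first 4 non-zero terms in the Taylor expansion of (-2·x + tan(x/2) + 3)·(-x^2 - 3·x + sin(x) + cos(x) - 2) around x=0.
41·x^3/24 - 3·x^2/2 - 9·x/2 - 3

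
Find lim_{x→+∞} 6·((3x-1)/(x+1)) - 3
Evaluate the dominant behaviour as x → +∞; each term tends to a finite value or vanishes.
Limit = 15.

Final answer: 15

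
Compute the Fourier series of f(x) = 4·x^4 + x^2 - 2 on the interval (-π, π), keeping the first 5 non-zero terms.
(188 - 32·π^2)·cos(x) + (-11 + 8·π^2)·cos(2·x) + (52/27 - 32·π^2/9)·cos(3·x) + (-1/2 + 2·π^2)·cos(4·x) - 2 + π^2/3 + 4·π^4/5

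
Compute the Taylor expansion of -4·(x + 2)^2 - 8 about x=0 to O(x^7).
-4·x^2 - 16·x - 24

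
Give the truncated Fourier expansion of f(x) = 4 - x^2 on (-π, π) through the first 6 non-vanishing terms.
4·cos(x) - cos(2·x) + 4·cos(3·x)/9 - cos(4·x)/4 + 4·cos(5·x)/25 - π^2/3 + 4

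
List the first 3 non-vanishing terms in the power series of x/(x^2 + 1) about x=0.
x^5 - x^3 + x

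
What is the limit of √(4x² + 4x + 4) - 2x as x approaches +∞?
As x → +∞: multiply by the conjugate to get (4x+4)/(√(4x²+4x+4)+2x); the denominator ~ 4x, so the limit is 4/4 = 1.
Limit = 1.

Final answer: 1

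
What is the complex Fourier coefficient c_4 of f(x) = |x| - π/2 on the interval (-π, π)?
Compute the real Fourier coefficients first: a_4 = 0, b_4 = 0.
Then c_4 = (a_4 − i·b_4)/2 = 0.

Final answer: 0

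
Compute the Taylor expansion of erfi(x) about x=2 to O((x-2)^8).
erfi(2) + 2·e^(4)·(x - 2)/√(π) + 4·e^(4)·(x - 2)^2/√(π) + 6·e^(4)·(x - 2)^3/√(π) + 22·e^(4)·(x - 2)^4/(3·√(π)) + 23·e^(4)·(x - 2)^5/(3·√(π)) + 106·e^(4)·(x - 2)^6/(15·√(π)) + 1847·e^(4)·(x - 2)^7/(315·√(π))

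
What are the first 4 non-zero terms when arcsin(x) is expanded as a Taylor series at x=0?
5·x^7/112 + 3·x^5/40 + x^3/6 + x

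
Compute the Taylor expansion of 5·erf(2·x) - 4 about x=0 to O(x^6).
32·x^5/√(π) - 80·x^3/(3·√(π)) + 20·x/√(π) - 4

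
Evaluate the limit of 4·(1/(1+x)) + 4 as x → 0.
Direct substitution at x = 0 gives 8.

Final answer: 8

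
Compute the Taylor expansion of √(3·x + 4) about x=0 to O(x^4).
27·x^3/512 - 9·x^2/64 + 3·x/4 + 2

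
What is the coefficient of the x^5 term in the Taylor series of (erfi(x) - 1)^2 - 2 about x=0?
Expand to order 5: (erfi(x) - 1)^2 - 2 = -2·x^5/(5·√(π)) + 8·x^4/(3·π) - 4·x^3/(3·√(π)) + 4·x^2/π - 4·x/√(π) - 1 + O(x^6).
The coefficient of x^5 is -2/(5·√(π)).

Final answer: -2/(5·√(π))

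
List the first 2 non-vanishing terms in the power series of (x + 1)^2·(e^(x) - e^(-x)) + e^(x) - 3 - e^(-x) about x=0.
4·x - 3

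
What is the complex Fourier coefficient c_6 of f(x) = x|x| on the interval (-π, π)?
Compute the real Fourier coefficients first: a_6 = 0, b_6 = -π/3.
Then c_6 = (a_6 − i·b_6)/2 = i·π/6.

Final answer: i·π/6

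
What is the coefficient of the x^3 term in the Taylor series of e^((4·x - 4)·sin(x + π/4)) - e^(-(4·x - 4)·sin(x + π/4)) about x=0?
Expand to order 3: e^((4·x - 4)·sin(x + π/4)) - e^(-(4·x - 4)·sin(x + π/4)) = x^3·(-2·√(2)·e^(2·√(2))/3 - 2·√(2)·e^(-2·√(2))/3) + x^2·(3·√(2)·e^(-2·√(2)) + 3·√(2)·e^(2·√(2))) - e^(2·√(2)) + e^(-2·√(2)) + O(x^4).
The coefficient of x^3 is -2·√(2)·e^(2·√(2))/3 - 2·√(2)·e^(-2·√(2))/3.

Final answer: -2·√(2)·e^(2·√(2))/3 - 2·√(2)·e^(-2·√(2))/3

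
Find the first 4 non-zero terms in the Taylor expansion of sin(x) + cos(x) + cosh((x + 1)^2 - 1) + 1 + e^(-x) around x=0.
5·x^4/4 + 5·x^3/3 + 2·x^2 + 4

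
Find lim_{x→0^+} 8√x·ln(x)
This is a 0·∞ indeterminate form at x → 0⁺.
Rewrite the product as 8·ln(x) / x^(-1/2) and apply L'Hôpital, or use the standard hierarchy x^(-1/2) ≫ |ln x| as x → 0⁺.
The indeterminate product → 0, so the limit = 0.

Final answer: 0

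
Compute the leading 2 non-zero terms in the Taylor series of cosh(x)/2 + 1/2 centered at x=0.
x^2/4 + 1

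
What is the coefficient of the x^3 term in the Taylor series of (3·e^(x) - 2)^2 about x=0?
Expand to order 3: (3·e^(x) - 2)^2 = 10·x^3 + 12·x^2 + 6·x + 1 + O(x^4).
The coefficient of x^3 is 10.

Final answer: 10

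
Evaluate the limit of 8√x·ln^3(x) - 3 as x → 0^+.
The product is a 0·∞ indeterminate form at x → 0⁺.
Rewrite the product as 8·ln^3(x) / x^(-1/2) and apply L'Hôpital, or use the standard hierarchy x^(-1/2) ≫ |ln x|^3 as x → 0⁺.
The indeterminate product → 0, so the limit = -3.

Final answer: -3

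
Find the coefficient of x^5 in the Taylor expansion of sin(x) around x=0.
Expand to order 5: sin(x) = x^5/120 - x^3/6 + x + O(x^6).
The coefficient of x^5 is 1/120.

Final answer: 1/120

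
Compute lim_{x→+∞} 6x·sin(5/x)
As x → +∞: let u = 5/x → 0⁺; then 6·x·sin(5/x) = 6·5·sin(u)/u → 6·5·1 = 30.
Limit = 30.

Final answer: 30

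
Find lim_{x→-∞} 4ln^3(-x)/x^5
This is an ∞/∞ indeterminate form as x → -∞.
Compare growth rates of the dominant terms (exponentials ≫ polynomials ≫ logarithms), or apply L'Hôpital's rule; the quotient → 0.
Limit = 0.

Final answer: 0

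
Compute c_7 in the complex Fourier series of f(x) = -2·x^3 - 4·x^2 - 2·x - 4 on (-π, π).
Compute the real Fourier coefficients first: a_7 = 16/49, b_7 = -4·π^2/7 - 172/343.
Then c_7 = (a_7 − i·b_7)/2 = 8/49 + 86·i/343 + 2·i·π^2/7.

Final answer: 8/49 + 86·i/343 + 2·i·π^2/7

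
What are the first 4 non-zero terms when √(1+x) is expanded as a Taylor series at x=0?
x^3/16 - x^2/8 + x/2 + 1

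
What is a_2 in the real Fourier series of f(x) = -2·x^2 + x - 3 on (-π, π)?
a_2 = (1/π) ∫_{-π}^{π} f(x)·cos(2x) dx.
Evaluate the integral (use parity and integration by parts as needed): a_2 = -2.

Final answer: -2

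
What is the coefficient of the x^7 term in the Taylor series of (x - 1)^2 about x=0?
Expand to order 7: (x - 1)^2 = x^2 - 2·x + 1 + O(x^8).
The coefficient of x^7 is 0.

Final answer: 0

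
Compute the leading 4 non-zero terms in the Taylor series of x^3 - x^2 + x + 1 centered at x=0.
x^3 - x^2 + x + 1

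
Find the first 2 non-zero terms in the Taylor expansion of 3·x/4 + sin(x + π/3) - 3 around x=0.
5·x/4 - 3 + √(3)/2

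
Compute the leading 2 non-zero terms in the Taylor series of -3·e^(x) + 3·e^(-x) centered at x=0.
-x^3 - 6·x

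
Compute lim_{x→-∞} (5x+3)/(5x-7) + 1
Evaluate the dominant behaviour as x → -∞; each term tends to a finite value or vanishes.
Limit = 2.

Final answer: 2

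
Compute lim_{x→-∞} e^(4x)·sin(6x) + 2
Evaluate the dominant behaviour as x → -∞; each term tends to a finite value or vanishes.
Limit = 2.

Final answer: 2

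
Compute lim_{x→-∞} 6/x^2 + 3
Evaluate the dominant behaviour as x → -∞; each term tends to a finite value or vanishes.
Limit = 3.

Final answer: 3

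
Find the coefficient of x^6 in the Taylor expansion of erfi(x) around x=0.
Expand to order 6: erfi(x) = x^5/(5·√(π)) + 2·x^3/(3·√(π)) + 2·x/√(π) + O(x^7).
The coefficient of x^6 is 0.

Final answer: 0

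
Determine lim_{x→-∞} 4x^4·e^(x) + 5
The product is a 0·∞ indeterminate form at x → -∞.
Rewrite the product as 4x^4 / e^(-x) (an ∞/∞ form) and apply L'Hôpital, or use the standard hierarchy e^(|x|) ≫ |x^4| as x → -∞.
The indeterminate product → 0, so the limit = 5.

Final answer: 5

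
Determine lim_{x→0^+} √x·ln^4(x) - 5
The product is a 0·∞ indeterminate form at x → 0⁺.
Rewrite the product as ln^4(x) / x^(-1/2) and apply L'Hôpital, or use the standard hierarchy x^(-1/2) ≫ |ln x|^4 as x → 0⁺.
The indeterminate product → 0, so the limit = -5.

Final answer: -5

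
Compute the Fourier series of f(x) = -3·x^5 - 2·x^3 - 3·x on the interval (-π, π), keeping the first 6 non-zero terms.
(-702 - 6·π^4 + 116·π^2)·sin(x) + (-13·π^2 + 45/2 + 3·π^4)·sin(2·x) + (-2·π^4 - 110/27 + 28·π^2/9)·sin(3·x) + (-7·π^2/8 + 117/64 + 3·π^4/2)·sin(4·x) + (-6·π^4/5 - 774/625 + 4·π^2/25)·sin(5·x) + (53/54 + π^2/9 + π^4)·sin(6·x)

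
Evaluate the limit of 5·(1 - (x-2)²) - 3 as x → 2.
Direct substitution at x = 2 gives 2.

Final answer: 2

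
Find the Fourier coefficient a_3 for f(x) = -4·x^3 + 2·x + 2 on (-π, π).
a_3 = (1/π) ∫_{-π}^{π} f(x)·cos(3x) dx.
Evaluate the integral (use parity and integration by parts as needed): a_3 = 0.

Final answer: 0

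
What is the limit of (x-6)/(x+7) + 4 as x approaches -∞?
Evaluate the dominant behaviour as x → -∞; each term tends to a finite value or vanishes.
Limit = 5.

Final answer: 5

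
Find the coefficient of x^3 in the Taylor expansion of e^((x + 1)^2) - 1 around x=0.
Expand to order 3: e^((x + 1)^2) - 1 = 10·e·x^3/3 + 3·e·x^2 + 2·e·x - 1 + e + O(x^4).
The coefficient of x^3 is 10·e/3.

Final answer: 10·e/3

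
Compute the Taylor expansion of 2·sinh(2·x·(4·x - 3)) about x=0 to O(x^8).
-84528·x^7/35 + 3104·x^6/3 - 2568·x^5/5 + 288·x^4 - 72·x^3 + 16·x^2 - 12·x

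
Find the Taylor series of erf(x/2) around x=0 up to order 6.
x^5/(160·√(π)) - x^3/(12·√(π)) + x/√(π)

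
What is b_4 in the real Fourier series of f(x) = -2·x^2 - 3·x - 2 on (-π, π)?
b_4 = (1/π) ∫_{-π}^{π} f(x)·sin(4x) dx.
Evaluate the integral (use parity and integration by parts as needed): b_4 = 3/2.

Final answer: 3/2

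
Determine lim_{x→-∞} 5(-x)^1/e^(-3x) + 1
The quotient is an ∞/∞ indeterminate form as x → -∞.
Compare growth rates of the dominant terms (exponentials ≫ polynomials ≫ logarithms), or apply L'Hôpital's rule; the quotient → 0.
Adding the constant: 0 + 1 = 1. Limit = 1.

Final answer: 1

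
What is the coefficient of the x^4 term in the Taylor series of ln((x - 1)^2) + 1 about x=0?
Expand to order 4: ln((x - 1)^2) + 1 = -x^4/2 - 2·x^3/3 - x^2 - 2·x + 1 + O(x^5).
The coefficient of x^4 is -1/2.

Final answer: -1/2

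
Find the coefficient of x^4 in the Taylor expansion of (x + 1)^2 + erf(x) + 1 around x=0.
Expand to order 4: (x + 1)^2 + erf(x) + 1 = -2·x^3/(3·√(π)) + x^2 + x·(2/√(π) + 2) + 2 + O(x^5).
The coefficient of x^4 is 0.

Final answer: 0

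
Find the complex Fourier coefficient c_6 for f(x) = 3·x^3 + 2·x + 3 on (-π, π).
Compute the real Fourier coefficients first: a_6 = 0, b_6 = -π^2 - 1/2.
Then c_6 = (a_6 − i·b_6)/2 = i/4 + i·π^2/2.

Final answer: i/4 + i·π^2/2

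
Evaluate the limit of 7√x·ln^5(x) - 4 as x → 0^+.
The product is a 0·∞ indeterminate form at x → 0⁺.
Rewrite the product as 7·ln^5(x) / x^(-1/2) and apply L'Hôpital, or use the standard hierarchy x^(-1/2) ≫ |ln x|^5 as x → 0⁺.
The indeterminate product → 0, so the limit = -4.

Final answer: -4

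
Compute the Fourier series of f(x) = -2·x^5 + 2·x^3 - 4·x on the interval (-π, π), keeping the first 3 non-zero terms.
(-512 - 4·π^4 + 84·π^2)·sin(x) + (-12·π^2 + 22 + 2·π^4)·sin(2·x) + (-4·π^4/3 - 448/81 + 116·π^2/27)·sin(3·x)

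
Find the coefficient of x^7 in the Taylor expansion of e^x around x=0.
Expand to order 7: e^x = x^7/5040 + x^6/720 + x^5/120 + x^4/24 + x^3/6 + x^2/2 + x + 1 + O(x^8).
The coefficient of x^7 is 1/5040.

Final answer: 1/5040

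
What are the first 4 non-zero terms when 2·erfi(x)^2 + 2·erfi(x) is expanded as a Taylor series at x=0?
16·x^4/(3·π) + 4·x^3/(3·√(π)) + 8·x^2/π + 4·x/√(π)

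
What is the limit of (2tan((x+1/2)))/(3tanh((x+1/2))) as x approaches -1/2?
Both numerator and denominator → 0 as x → -1/2; this is a 0/0 indeterminate form.
Expand each to leading order near x = -1/2: numerator ~ 2·(x + 1/2), denominator ~ 3·(x + 1/2).
The limit of the ratio is 2/3.

Final answer: 2/3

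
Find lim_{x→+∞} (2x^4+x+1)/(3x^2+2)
This is an ∞/∞ indeterminate form as x → +∞.
Divide numerator and denominator by x^4 and let the lower-order terms vanish; the numerator's degree 4 exceeds the denominator's degree 2, so the quotient diverges.
Limit = ∞.

Final answer: ∞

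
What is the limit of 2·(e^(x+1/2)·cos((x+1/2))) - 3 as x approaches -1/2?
Direct substitution at x = -1/2 gives -1.

Final answer: -1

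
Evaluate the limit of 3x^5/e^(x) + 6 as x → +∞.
The quotient is an ∞/∞ indeterminate form as x → +∞.
The exponential denominator e^(x) dominates the polynomial numerator (e^x ≫ x^5 as x → ∞), so the quotient → 0.
Adding the constant: 0 + 6 = 6. Limit = 6.

Final answer: 6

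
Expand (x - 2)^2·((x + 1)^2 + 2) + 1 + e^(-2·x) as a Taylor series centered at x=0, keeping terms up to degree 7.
-8·x^7/315 + 4·x^6/45 - 4·x^5/15 + 5·x^4/3 - 10·x^3/3 + x^2 - 6·x + 14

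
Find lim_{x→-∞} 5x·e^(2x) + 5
The product is a 0·∞ indeterminate form at x → -∞.
Rewrite the product as 5x / e^(-2x) (an ∞/∞ form) and apply L'Hôpital, or use the standard hierarchy e^(2|x|) ≫ |x| as x → -∞.
The indeterminate product → 0, so the limit = 5.

Final answer: 5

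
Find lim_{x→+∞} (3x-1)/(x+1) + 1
Evaluate the dominant behaviour as x → +∞; each term tends to a finite value or vanishes.
Limit = 4.

Final answer: 4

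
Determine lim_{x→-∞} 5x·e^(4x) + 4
The product is a 0·∞ indeterminate form at x → -∞.
Rewrite the product as 5x / e^(-4x) (an ∞/∞ form) and apply L'Hôpital, or use the standard hierarchy e^(4|x|) ≫ |x| as x → -∞.
The indeterminate product → 0, so the limit = 4.

Final answer: 4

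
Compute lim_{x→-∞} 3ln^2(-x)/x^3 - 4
The quotient is an ∞/∞ indeterminate form as x → -∞.
Compare growth rates of the dominant terms (exponentials ≫ polynomials ≫ logarithms), or apply L'Hôpital's rule; the quotient → 0.
Adding the constant: 0 - 4 = -4. Limit = -4.

Final answer: -4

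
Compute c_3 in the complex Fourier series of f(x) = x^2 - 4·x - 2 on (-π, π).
Compute the real Fourier coefficients first: a_3 = -4/9, b_3 = -8/3.
Then c_3 = (a_3 − i·b_3)/2 = -2/9 + 4·i/3.

Final answer: -2/9 + 4·i/3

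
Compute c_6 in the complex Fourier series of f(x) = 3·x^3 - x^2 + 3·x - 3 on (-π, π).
Compute the real Fourier coefficients first: a_6 = -1/9, b_6 = -π^2 - 5/6.
Then c_6 = (a_6 − i·b_6)/2 = -1/18 + 5·i/12 + i·π^2/2.

Final answer: -1/18 + 5·i/12 + i·π^2/2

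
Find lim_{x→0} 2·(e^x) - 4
Direct substitution at x = 0 gives -2.

Final answer: -2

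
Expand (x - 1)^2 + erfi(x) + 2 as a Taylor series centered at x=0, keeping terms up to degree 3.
2·x^3/(3·√(π)) + x^2 + x·(-2 + 2/√(π)) + 3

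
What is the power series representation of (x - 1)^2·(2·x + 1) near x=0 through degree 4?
2·x^3 - 3·x^2 + 1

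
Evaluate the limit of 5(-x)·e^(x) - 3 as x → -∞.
The product is a 0·∞ indeterminate form at x → -∞.
Rewrite the product as 5(-x) / e^(-x) (an ∞/∞ form) and apply L'Hôpital, or use the standard hierarchy e^(|x|) ≫ |(-x)| as x → -∞.
The indeterminate product → 0, so the limit = -3.

Final answer: -3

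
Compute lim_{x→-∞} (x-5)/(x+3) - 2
Evaluate the dominant behaviour as x → -∞; each term tends to a finite value or vanishes.
Limit = -1.

Final answer: -1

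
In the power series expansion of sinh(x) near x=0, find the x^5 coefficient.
Expand to order 5: sinh(x) = x^5/120 + x^3/6 + x + O(x^6).
The coefficient of x^5 is 1/120.

Final answer: 1/120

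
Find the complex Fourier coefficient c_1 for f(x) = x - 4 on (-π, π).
Compute the real Fourier coefficients first: a_1 = 0, b_1 = 2.
Then c_1 = (a_1 − i·b_1)/2 = -i.

Final answer: -i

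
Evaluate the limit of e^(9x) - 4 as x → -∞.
Evaluate the dominant behaviour as x → -∞; each term tends to a finite value or vanishes.
Limit = -4.

Final answer: -4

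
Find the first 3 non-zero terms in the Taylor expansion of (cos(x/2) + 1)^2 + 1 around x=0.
5·x^4/192 - x^2/2 + 5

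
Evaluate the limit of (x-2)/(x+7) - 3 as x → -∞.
Evaluate the dominant behaviour as x → -∞; each term tends to a finite value or vanishes.
Limit = -2.

Final answer: -2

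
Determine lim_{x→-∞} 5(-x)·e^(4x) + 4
The product is a 0·∞ indeterminate form at x → -∞.
Rewrite the product as 5(-x) / e^(-4x) (an ∞/∞ form) and apply L'Hôpital, or use the standard hierarchy e^(4|x|) ≫ |(-x)| as x → -∞.
The indeterminate product → 0, so the limit = 4.

Final answer: 4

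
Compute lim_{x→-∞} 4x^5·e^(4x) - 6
The product is a 0·∞ indeterminate form at x → -∞.
Rewrite the product as 4x^5 / e^(-4x) (an ∞/∞ form) and apply L'Hôpital, or use the standard hierarchy e^(4|x|) ≫ |x^5| as x → -∞.
The indeterminate product → 0, so the limit = -6.

Final answer: -6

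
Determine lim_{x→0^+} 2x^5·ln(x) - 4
The product is a 0·∞ indeterminate form at x → 0⁺.
Rewrite the product as 2·ln(x) / x^(-5) and apply L'Hôpital, or use the standard hierarchy x^(-5) ≫ |ln x| as x → 0⁺.
The indeterminate product → 0, so the limit = -4.

Final answer: -4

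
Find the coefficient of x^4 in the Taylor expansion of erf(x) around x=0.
Expand to order 4: erf(x) = -2·x^3/(3·√(π)) + 2·x/√(π) + O(x^5).
The coefficient of x^4 is 0.

Final answer: 0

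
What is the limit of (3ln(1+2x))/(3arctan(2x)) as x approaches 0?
Both numerator and denominator → 0 as x → 0; this is a 0/0 indeterminate form.
Expand each to leading order near x = 0: numerator ~ 6·x, denominator ~ 6·x.
The limit of the ratio is 1.

Final answer: 1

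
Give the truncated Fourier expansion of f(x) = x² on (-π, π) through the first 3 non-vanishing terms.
-4·cos(x) + cos(2·x) + π^2/3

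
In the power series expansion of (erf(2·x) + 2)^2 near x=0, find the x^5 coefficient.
Expand to order 5: (erf(2·x) + 2)^2 = 128·x^5/(5·√(π)) - 128·x^4/(3·π) - 64·x^3/(3·√(π)) + 16·x^2/π + 16·x/√(π) + 4 + O(x^6).
The coefficient of x^5 is 128/(5·√(π)).

Final answer: 128/(5·√(π))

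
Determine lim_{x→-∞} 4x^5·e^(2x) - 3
The product is a 0·∞ indeterminate form at x → -∞.
Rewrite the product as 4x^5 / e^(-2x) (an ∞/∞ form) and apply L'Hôpital, or use the standard hierarchy e^(2|x|) ≫ |x^5| as x → -∞.
The indeterminate product → 0, so the limit = -3.

Final answer: -3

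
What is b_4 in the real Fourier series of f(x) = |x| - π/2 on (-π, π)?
b_4 = (1/π) ∫_{-π}^{π} f(x)·sin(4x) dx.
Evaluate the integral (use parity and integration by parts as needed): b_4 = 0.

Final answer: 0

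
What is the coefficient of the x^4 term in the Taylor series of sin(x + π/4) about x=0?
Expand to order 4: sin(x + π/4) = √(2)·x^4/48 - √(2)·x^3/12 - √(2)·x^2/4 + √(2)·x/2 + √(2)/2 + O(x^5).
The coefficient of x^4 is √(2)/48.

Final answer: √(2)/48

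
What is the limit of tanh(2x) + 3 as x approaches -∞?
Evaluate the dominant behaviour as x → -∞; each term tends to a finite value or vanishes.
Limit = 2.

Final answer: 2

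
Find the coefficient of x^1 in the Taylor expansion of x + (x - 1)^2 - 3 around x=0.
Expand to order 1: x + (x - 1)^2 - 3 = -x - 2 + O(x^2).
The coefficient of x^1 is -1.

Final answer: -1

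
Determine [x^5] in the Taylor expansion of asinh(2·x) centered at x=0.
Expand to order 5: asinh(2·x) = 12·x^5/5 - 4·x^3/3 + 2·x + O(x^6).
The coefficient of x^5 is 12/5.

Final answer: 12/5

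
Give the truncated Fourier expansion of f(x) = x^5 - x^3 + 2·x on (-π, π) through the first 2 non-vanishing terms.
(-42·π^2 + 2·π^4 + 256)·sin(x) + (-π^4 - 11 + 6·π^2)·sin(2·x)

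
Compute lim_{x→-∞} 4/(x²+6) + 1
Evaluate the dominant behaviour as x → -∞; each term tends to a finite value or vanishes.
Limit = 1.

Final answer: 1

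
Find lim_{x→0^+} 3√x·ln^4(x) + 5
The product is a 0·∞ indeterminate form at x → 0⁺.
Rewrite the product as 3·ln^4(x) / x^(-1/2) and apply L'Hôpital, or use the standard hierarchy x^(-1/2) ≫ |ln x|^4 as x → 0⁺.
The indeterminate product → 0, so the limit = 5.

Final answer: 5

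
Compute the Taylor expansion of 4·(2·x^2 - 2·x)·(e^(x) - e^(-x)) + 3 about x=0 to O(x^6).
8·x^5/3 - 8·x^4/3 + 16·x^3 - 16·x^2 + 3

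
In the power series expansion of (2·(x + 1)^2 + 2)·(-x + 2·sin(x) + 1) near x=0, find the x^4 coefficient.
Expand to order 4: (2·(x + 1)^2 + 2)·(-x + 2·sin(x) + 1) = -4·x^4/3 + 2·x^3/3 + 6·x^2 + 8·x + 4 + O(x^5).
The coefficient of x^4 is -4/3.

Final answer: -4/3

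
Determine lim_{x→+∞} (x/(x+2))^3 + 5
As x → +∞: x/(x+2) = 1/(1 + 2/x) → 1, and the 3rd power of a limit-1 base also → 1; with the additive constant, 1 + 5 = 6.
Limit = 6.

Final answer: 6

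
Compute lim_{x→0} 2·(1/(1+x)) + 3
Direct substitution at x = 0 gives 5.

Final answer: 5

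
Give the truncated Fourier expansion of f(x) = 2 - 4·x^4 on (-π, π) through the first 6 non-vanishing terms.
(-192 + 32·π^2)·cos(x) + (12 - 8·π^2)·cos(2·x) + (-64/27 + 32·π^2/9)·cos(3·x) + (3/4 - 2·π^2)·cos(4·x) + (-192/625 + 32·π^2/25)·cos(5·x) - 4·π^4/5 + 2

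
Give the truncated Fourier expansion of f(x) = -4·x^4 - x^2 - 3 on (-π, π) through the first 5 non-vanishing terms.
(-188 + 32·π^2)·cos(x) + (11 - 8·π^2)·cos(2·x) + (-52/27 + 32·π^2/9)·cos(3·x) + (1/2 - 2·π^2)·cos(4·x) - 4·π^4/5 - π^2/3 - 3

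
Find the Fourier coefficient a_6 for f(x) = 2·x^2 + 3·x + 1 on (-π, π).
a_6 = (1/π) ∫_{-π}^{π} f(x)·cos(6x) dx.
Evaluate the integral (use parity and integration by parts as needed): a_6 = 2/9.

Final answer: 2/9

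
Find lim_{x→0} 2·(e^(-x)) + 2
Direct substitution at x = 0 gives 4.

Final answer: 4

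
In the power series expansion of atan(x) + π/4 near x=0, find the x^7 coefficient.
Expand to order 7: atan(x) + π/4 = -x^7/7 + x^5/5 - x^3/3 + x + π/4 + O(x^8).
The coefficient of x^7 is -1/7.

Final answer: -1/7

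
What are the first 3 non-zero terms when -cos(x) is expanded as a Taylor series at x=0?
-x^4/24 + x^2/2 - 1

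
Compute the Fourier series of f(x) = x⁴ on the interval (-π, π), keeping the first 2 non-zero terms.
(48 - 8·π^2)·cos(x) + π^4/5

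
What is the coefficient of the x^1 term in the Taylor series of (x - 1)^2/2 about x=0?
Expand to order 1: (x - 1)^2/2 = 1/2 - x + O(x^2).
The coefficient of x^1 is -1.

Final answer: -1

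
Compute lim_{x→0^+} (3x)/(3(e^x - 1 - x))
Both numerator and denominator → 0 as x → 0^+; this is a 0/0 indeterminate form.
Expand each to leading order near x = 0: numerator ~ 3·x, denominator ~ 3·x^2/2.
The limit of the ratio is ∞.

Final answer: ∞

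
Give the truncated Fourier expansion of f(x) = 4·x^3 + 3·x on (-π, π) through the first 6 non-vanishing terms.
(-42 + 8·π^2)·sin(x) + (3 - 4·π^2)·sin(2·x) + (2/9 + 8·π^2/3)·sin(3·x) + (-2·π^2 - 3/4)·sin(4·x) + (102/125 + 8·π^2/5)·sin(5·x) + (-4·π^2/3 - 7/9)·sin(6·x)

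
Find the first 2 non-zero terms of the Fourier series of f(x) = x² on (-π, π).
-4·cos(x) + π^2/3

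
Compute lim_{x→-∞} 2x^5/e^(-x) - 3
The quotient is an ∞/∞ indeterminate form as x → -∞.
Compare growth rates of the dominant terms (exponentials ≫ polynomials ≫ logarithms), or apply L'Hôpital's rule; the quotient → 0.
Adding the constant: 0 - 3 = -3. Limit = -3.

Final answer: -3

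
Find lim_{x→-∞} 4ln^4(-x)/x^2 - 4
The quotient is an ∞/∞ indeterminate form as x → -∞.
Compare growth rates of the dominant terms (exponentials ≫ polynomials ≫ logarithms), or apply L'Hôpital's rule; the quotient → 0.
Adding the constant: 0 - 4 = -4. Limit = -4.

Final answer: -4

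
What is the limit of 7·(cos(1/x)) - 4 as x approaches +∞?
Evaluate the dominant behaviour as x → +∞; each term tends to a finite value or vanishes.
Limit = 3.

Final answer: 3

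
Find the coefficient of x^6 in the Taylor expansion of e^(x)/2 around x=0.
Expand to order 6: e^(x)/2 = x^6/1440 + x^5/240 + x^4/48 + x^3/12 + x^2/4 + x/2 + 1/2 + O(x^7).
The coefficient of x^6 is 1/1440.

Final answer: 1/1440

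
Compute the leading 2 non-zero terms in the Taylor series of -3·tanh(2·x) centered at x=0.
8·x^3 - 6·x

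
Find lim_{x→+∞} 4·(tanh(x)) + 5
Evaluate the dominant behaviour as x → +∞; each term tends to a finite value or vanishes.
Limit = 9.

Final answer: 9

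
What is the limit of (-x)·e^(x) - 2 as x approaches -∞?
The product is a 0·∞ indeterminate form at x → -∞.
Rewrite the product as (-x) / e^(-x) (an ∞/∞ form) and apply L'Hôpital, or use the standard hierarchy e^(|x|) ≫ |(-x)| as x → -∞.
The indeterminate product → 0, so the limit = -2.

Final answer: -2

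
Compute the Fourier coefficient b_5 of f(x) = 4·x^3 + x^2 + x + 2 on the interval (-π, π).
b_5 = (1/π) ∫_{-π}^{π} f(x)·sin(5x) dx.
Evaluate the integral (use parity and integration by parts as needed): b_5 = 2/125 + 8·π^2/5.

Final answer: 2/125 + 8·π^2/5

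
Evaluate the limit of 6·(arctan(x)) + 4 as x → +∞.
Evaluate the dominant behaviour as x → +∞; each term tends to a finite value or vanishes.
Limit = 4 + 3·π.

Final answer: 4 + 3·π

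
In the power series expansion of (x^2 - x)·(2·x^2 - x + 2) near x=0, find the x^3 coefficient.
Expand to order 3: (x^2 - x)·(2·x^2 - x + 2) = -3·x^3 + 3·x^2 - 2·x + O(x^4).
The coefficient of x^3 is -3.

Final answer: -3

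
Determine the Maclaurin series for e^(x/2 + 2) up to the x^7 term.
x^7·e^(2)/645120 + x^6·e^(2)/46080 + x^5·e^(2)/3840 + x^4·e^(2)/384 + x^3·e^(2)/48 + x^2·e^(2)/8 + x·e^(2)/2 + e^(2)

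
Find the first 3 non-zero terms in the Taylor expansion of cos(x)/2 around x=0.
x^4/48 - x^2/4 + 1/2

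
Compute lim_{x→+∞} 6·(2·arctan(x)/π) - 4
Evaluate the dominant behaviour as x → +∞; each term tends to a finite value or vanishes.
Limit = 2.

Final answer: 2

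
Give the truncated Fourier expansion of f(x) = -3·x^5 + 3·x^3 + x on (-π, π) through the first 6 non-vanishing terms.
(-754 - 6·π^4 + 126·π^2)·sin(x) + (-18·π^2 + 26 + 3·π^4)·sin(2·x) + (-2·π^4 - 98/27 + 58·π^2/9)·sin(3·x) + (-27·π^2/8 + 49/64 + 3·π^4/2)·sin(4·x) + (-6·π^4/5 - 74/625 + 54·π^2/25)·sin(5·x) + (-14·π^2/9 - 2/27 + π^4)·sin(6·x)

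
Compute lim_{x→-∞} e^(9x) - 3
Evaluate the dominant behaviour as x → -∞; each term tends to a finite value or vanishes.
Limit = -3.

Final answer: -3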